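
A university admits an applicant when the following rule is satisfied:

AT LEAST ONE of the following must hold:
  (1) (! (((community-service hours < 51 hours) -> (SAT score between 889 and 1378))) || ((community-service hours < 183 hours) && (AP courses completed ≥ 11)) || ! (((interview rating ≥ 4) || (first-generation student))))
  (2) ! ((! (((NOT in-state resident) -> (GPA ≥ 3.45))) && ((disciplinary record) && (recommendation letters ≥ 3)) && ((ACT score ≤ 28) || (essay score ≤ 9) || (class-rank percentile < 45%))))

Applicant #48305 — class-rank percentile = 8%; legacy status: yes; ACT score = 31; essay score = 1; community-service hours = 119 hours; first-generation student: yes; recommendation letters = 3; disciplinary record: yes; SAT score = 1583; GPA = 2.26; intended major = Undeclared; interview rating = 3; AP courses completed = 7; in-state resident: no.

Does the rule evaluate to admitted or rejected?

Rejected

Atomic conditions:
  community-service hours < 51 hours: 119 < 51 is false
  SAT score between 889 and 1378: 1583 in [889, 1378] is false
  community-service hours < 183 hours: 119 < 183 is true
  AP courses completed ≥ 11: 7 ≥ 11 is false
  interview rating ≥ 4: 3 ≥ 4 is false
  first-generation student: yes → true
  NOT in-state resident: no → true
  GPA ≥ 3.45: 2.26 ≥ 3.45 is false
  disciplinary record: yes → true
  recommendation letters ≥ 3: 3 ≥ 3 is true
  ACT score ≤ 28: 31 ≤ 28 is false
  essay score ≤ 9: 1 ≤ 9 is true
  class-rank percentile < 45%: 8 < 45 is true
Combine:
[1.1.1] false → false (antecedent false ⇒ implication holds) = true
[1.1] NOT true = false
[1.2] true AND false = false
[1.3.1] false OR true = true
[1.3] NOT true = false
[1] false OR false OR false = false
[2.1.1.1] true → false = false
[2.1.1] NOT false = true
[2.1.2] true AND true = true
[2.1.3] false OR true OR true = true
[2.1] true AND true AND true = true
[2] NOT true = false
[root] false OR false = false
Overall: false → rejected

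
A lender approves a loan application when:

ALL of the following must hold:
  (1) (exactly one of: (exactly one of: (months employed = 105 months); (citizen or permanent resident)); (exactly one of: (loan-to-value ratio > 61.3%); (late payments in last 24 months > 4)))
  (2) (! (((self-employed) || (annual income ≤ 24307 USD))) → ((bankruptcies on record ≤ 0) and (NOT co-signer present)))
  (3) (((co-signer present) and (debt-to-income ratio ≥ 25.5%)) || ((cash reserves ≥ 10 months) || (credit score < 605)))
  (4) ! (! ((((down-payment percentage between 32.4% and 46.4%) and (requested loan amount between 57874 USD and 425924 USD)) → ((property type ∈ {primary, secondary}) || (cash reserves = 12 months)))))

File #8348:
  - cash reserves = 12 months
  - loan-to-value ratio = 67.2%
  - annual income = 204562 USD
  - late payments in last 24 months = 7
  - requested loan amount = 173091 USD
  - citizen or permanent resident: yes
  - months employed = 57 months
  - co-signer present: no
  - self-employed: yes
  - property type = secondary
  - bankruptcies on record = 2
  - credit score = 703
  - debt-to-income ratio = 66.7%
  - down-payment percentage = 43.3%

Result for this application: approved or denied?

Atomic conditions:
  months employed = 105 months: 57 == 105 is false
  citizen or permanent resident: yes → true
  loan-to-value ratio > 61.3%: 67.2 > 61.3 is true
  late payments in last 24 months > 4: 7 > 4 is true
  self-employed: yes → true
  annual income ≤ 24307 USD: 204562 ≤ 24307 is false
  bankruptcies on record ≤ 0: 2 ≤ 0 is false
  NOT co-signer present: no → true
  co-signer present: no → false
  debt-to-income ratio ≥ 25.5%: 66.7 ≥ 25.5 is true
  cash reserves ≥ 10 months: 12 ≥ 10 is true
  credit score < 605: 703 < 605 is false
  down-payment percentage between 32.4% and 46.4%: 43.3 in [32.4, 46.4] is true
  requested loan amount between 57874 USD and 425924 USD: 173091 in [57874, 425924] is true
  property type ∈ {primary, secondary}: secondary is in the set → true
  cash reserves = 12 months: 12 == 12 is true
Combine:
[1.1] exactly-one(false, true) = true
[1.2] exactly-one(true, true) = false
[1] exactly-one(true, false) = true
[2.1.1] true OR false = true
[2.1] NOT true = false
[2.2] false AND true = false
[2] false → false (antecedent false ⇒ implication holds) = true
[3.1] false AND true = false
[3.2] true OR false = true
[3] false OR true = true
[4.1.1.1] true AND true = true
[4.1.1.2] true OR true = true
[4.1.1] true → true = true
[4.1] NOT true = false
[4] NOT false = true
[root] true AND true AND true AND true = true
Overall: true → approved

Approved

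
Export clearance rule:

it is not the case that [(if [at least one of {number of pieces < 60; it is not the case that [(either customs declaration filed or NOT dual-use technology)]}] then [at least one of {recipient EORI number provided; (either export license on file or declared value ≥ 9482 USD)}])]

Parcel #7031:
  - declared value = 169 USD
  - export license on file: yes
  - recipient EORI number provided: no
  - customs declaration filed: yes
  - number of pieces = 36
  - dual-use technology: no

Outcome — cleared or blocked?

Blocked

Atomic conditions:
  number of pieces < 60: 36 < 60 is true
  customs declaration filed: yes → true
  NOT dual-use technology: no → true
  recipient EORI number provided: no → false
  export license on file: yes → true
  declared value ≥ 9482 USD: 169 ≥ 9482 is false
Combine:
[1.1.2.1] true OR true = true
[1.1.2] NOT true = false
[1.1] true OR false = true
[1.2.2] true OR false = true
[1.2] false OR true = true
[1] true → true = true
[root] NOT true = false
Overall: false → blocked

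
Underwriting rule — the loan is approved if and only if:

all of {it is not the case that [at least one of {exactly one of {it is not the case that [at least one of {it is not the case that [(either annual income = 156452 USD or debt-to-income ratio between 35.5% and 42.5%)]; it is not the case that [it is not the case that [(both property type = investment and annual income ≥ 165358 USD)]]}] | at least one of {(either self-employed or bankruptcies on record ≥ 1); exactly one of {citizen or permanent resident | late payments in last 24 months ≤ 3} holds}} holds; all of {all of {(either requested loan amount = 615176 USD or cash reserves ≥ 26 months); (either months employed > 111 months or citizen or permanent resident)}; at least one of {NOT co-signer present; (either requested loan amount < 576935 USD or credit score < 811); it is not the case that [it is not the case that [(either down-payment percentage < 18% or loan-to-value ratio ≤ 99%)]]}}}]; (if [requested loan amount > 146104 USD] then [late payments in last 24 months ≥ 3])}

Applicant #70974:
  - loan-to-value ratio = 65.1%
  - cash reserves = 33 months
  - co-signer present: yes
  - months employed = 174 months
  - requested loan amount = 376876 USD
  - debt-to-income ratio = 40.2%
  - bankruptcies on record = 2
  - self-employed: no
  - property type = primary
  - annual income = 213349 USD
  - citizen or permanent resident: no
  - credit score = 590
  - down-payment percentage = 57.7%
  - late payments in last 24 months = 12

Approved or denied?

Atomic conditions:
  annual income = 156452 USD: 213349 == 156452 is false
  debt-to-income ratio between 35.5% and 42.5%: 40.2 in [35.5, 42.5] is true
  property type = investment: primary == investment is false
  annual income ≥ 165358 USD: 213349 ≥ 165358 is true
  self-employed: no → false
  bankruptcies on record ≥ 1: 2 ≥ 1 is true
  citizen or permanent resident: no → false
  late payments in last 24 months ≤ 3: 12 ≤ 3 is false
  requested loan amount = 615176 USD: 376876 == 615176 is false
  cash reserves ≥ 26 months: 33 ≥ 26 is true
  months employed > 111 months: 174 > 111 is true
  NOT co-signer present: yes → false
  requested loan amount < 576935 USD: 376876 < 576935 is true
  credit score < 811: 590 < 811 is true
  down-payment percentage < 18%: 57.7 < 18 is false
  loan-to-value ratio ≤ 99%: 65.1 ≤ 99 is true
  requested loan amount > 146104 USD: 376876 > 146104 is true
  late payments in last 24 months ≥ 3: 12 ≥ 3 is true
Combine:
[1.1.1.1.1.1.1] false OR true = true
[1.1.1.1.1.1] NOT true = false
[1.1.1.1.1.2.1.1] false AND true = false
[1.1.1.1.1.2.1] NOT false = true
[1.1.1.1.1.2] NOT true = false
[1.1.1.1.1] false OR false = false
[1.1.1.1] NOT false = true
[1.1.1.2.1] false OR true = true
[1.1.1.2.2] exactly-one(false, false) = false
[1.1.1.2] true OR false = true
[1.1.1] exactly-one(true, true) = false
[1.1.2.1.1] false OR true = true
[1.1.2.1.2] true OR false = true
[1.1.2.1] true AND true = true
[1.1.2.2.2] true OR true = true
[1.1.2.2.3.1.1] false OR true = true
[1.1.2.2.3.1] NOT true = false
[1.1.2.2.3] NOT false = true
[1.1.2.2] false OR true OR true = true
[1.1.2] true AND true = true
[1.1] false OR true = true
[1] NOT true = false
[2] true → true = true
[root] false AND true = false
Overall: false → denied

Denied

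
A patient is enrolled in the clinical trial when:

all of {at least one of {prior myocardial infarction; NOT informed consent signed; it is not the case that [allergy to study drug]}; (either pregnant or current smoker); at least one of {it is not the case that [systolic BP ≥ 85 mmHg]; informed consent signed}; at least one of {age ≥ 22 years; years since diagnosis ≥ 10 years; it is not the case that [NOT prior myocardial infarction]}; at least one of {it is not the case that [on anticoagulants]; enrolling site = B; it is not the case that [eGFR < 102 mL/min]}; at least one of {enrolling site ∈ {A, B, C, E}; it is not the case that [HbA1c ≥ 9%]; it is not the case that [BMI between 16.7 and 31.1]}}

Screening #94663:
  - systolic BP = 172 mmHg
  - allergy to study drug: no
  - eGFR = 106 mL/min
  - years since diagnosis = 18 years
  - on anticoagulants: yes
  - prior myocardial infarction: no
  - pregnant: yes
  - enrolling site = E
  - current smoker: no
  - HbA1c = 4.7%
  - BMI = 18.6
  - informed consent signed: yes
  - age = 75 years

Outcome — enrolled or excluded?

Enrolled

Atomic conditions:
  prior myocardial infarction: no → false
  NOT informed consent signed: yes → false
  allergy to study drug: no → false
  pregnant: yes → true
  current smoker: no → false
  systolic BP ≥ 85 mmHg: 172 ≥ 85 is true
  informed consent signed: yes → true
  age ≥ 22 years: 75 ≥ 22 is true
  years since diagnosis ≥ 10 years: 18 ≥ 10 is true
  NOT prior myocardial infarction: no → true
  on anticoagulants: yes → true
  enrolling site = B: E == B is false
  eGFR < 102 mL/min: 106 < 102 is false
  enrolling site ∈ {A, B, C, E}: E is in the set → true
  HbA1c ≥ 9%: 4.7 ≥ 9 is false
  BMI between 16.7 and 31.1: 18.6 in [16.7, 31.1] is true
Combine:
[1.3] NOT false = true
[1] false OR false OR true = true
[2] true OR false = true
[3.1] NOT true = false
[3] false OR true = true
[4.3] NOT true = false
[4] true OR true OR false = true
[5.1] NOT true = false
[5.3] NOT false = true
[5] false OR false OR true = true
[6.2] NOT false = true
[6.3] NOT true = false
[6] true OR true OR false = true
[root] true AND true AND true AND true AND true AND true = true
Overall: true → enrolled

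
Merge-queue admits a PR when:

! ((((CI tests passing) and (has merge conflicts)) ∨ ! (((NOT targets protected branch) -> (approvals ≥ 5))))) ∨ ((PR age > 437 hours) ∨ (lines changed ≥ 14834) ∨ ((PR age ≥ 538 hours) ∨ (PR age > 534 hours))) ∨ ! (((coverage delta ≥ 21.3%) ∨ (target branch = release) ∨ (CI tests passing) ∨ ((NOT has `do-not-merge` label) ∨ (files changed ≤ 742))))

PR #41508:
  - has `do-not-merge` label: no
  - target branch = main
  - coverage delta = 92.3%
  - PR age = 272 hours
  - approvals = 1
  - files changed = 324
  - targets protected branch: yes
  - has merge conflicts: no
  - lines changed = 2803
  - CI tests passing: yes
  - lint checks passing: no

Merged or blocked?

Atomic conditions:
  CI tests passing: yes → true
  has merge conflicts: no → false
  NOT targets protected branch: yes → false
  approvals ≥ 5: 1 ≥ 5 is false
  PR age > 437 hours: 272 > 437 is false
  lines changed ≥ 14834: 2803 ≥ 14834 is false
  PR age ≥ 538 hours: 272 ≥ 538 is false
  PR age > 534 hours: 272 > 534 is false
  coverage delta ≥ 21.3%: 92.3 ≥ 21.3 is true
  target branch = release: main == release is false
  NOT has `do-not-merge` label: no → true
  files changed ≤ 742: 324 ≤ 742 is true
Combine:
[1.1.1] true AND false = false
[1.1.2.1] false → false (antecedent false ⇒ implication holds) = true
[1.1.2] NOT true = false
[1.1] false OR false = false
[1] NOT false = true
[2.3] false OR false = false
[2] false OR false OR false = false
[3.1.4] true OR true = true
[3.1] true OR false OR true OR true = true
[3] NOT true = false
[root] true OR false OR false = true
Overall: true → merged

Merged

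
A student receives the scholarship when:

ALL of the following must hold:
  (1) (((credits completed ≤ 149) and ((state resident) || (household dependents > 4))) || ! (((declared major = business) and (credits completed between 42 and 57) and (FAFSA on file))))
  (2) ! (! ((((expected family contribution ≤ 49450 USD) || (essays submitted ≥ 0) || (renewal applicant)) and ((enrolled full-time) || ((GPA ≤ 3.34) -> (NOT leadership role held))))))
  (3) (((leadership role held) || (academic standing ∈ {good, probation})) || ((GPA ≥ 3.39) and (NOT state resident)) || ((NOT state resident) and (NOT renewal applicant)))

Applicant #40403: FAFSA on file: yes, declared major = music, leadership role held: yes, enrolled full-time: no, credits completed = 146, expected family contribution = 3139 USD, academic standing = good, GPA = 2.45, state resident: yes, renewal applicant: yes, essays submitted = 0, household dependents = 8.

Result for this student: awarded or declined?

Atomic conditions:
  credits completed ≤ 149: 146 ≤ 149 is true
  state resident: yes → true
  household dependents > 4: 8 > 4 is true
  declared major = business: music == business is false
  credits completed between 42 and 57: 146 in [42, 57] is false
  FAFSA on file: yes → true
  expected family contribution ≤ 49450 USD: 3139 ≤ 49450 is true
  essays submitted ≥ 0: 0 ≥ 0 is true
  renewal applicant: yes → true
  enrolled full-time: no → false
  GPA ≤ 3.34: 2.45 ≤ 3.34 is true
  NOT leadership role held: yes → false
  leadership role held: yes → true
  academic standing ∈ {good, probation}: good is in the set → true
  GPA ≥ 3.39: 2.45 ≥ 3.39 is false
  NOT state resident: yes → false
  NOT renewal applicant: yes → false
Combine:
[1.1.2] true OR true = true
[1.1] true AND true = true
[1.2.1] false AND false AND true = false
[1.2] NOT false = true
[1] true OR true = true
[2.1.1.1] true OR true OR true = true
[2.1.1.2.2] true → false = false
[2.1.1.2] false OR false = false
[2.1.1] true AND false = false
[2.1] NOT false = true
[2] NOT true = false
[3.1] true OR true = true
[3.2] false AND false = false
[3.3] false AND false = false
[3] true OR false OR false = true
[root] true AND false AND true = false
Overall: false → declined

Declined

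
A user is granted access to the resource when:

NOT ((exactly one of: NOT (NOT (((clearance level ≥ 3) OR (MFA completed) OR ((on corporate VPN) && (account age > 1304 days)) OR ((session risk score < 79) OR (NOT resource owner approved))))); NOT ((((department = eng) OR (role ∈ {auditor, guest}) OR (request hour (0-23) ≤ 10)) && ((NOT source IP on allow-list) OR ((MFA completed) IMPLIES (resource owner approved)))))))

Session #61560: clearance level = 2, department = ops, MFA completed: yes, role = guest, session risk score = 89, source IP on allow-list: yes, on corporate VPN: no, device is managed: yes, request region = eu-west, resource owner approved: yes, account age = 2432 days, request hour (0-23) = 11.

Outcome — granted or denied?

Atomic conditions:
  clearance level ≥ 3: 2 ≥ 3 is false
  MFA completed: yes → true
  on corporate VPN: no → false
  account age > 1304 days: 2432 > 1304 is true
  session risk score < 79: 89 < 79 is false
  NOT resource owner approved: yes → false
  department = eng: ops == eng is false
  role ∈ {auditor, guest}: guest is in the set → true
  request hour (0-23) ≤ 10: 11 ≤ 10 is false
  NOT source IP on allow-list: yes → false
  resource owner approved: yes → true
Combine:
[1.1.1.1.3] false AND true = false
[1.1.1.1.4] false OR false = false
[1.1.1.1] false OR true OR false OR false = true
[1.1.1] NOT true = false
[1.1] NOT false = true
[1.2.1.1] false OR true OR false = true
[1.2.1.2.2] true → true = true
[1.2.1.2] false OR true = true
[1.2.1] true AND true = true
[1.2] NOT true = false
[1] exactly-one(true, false) = true
[root] NOT true = false
Overall: false → denied

Denied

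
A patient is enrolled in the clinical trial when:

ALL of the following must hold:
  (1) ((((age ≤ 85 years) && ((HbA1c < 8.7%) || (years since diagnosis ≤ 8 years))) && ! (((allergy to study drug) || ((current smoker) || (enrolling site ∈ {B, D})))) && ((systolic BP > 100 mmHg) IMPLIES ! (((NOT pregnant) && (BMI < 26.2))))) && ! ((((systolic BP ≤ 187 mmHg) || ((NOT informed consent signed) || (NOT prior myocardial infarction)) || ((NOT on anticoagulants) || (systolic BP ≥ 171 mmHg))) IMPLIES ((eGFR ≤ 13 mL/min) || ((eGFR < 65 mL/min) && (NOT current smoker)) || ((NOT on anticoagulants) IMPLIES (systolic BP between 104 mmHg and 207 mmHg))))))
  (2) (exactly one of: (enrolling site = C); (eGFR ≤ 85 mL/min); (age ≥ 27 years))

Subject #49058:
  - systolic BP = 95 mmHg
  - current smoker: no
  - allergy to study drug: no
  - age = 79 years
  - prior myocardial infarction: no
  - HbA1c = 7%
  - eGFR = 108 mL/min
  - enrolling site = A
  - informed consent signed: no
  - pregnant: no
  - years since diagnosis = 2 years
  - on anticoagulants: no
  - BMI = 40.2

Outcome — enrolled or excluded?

Enrolled

Atomic conditions:
  age ≤ 85 years: 79 ≤ 85 is true
  HbA1c < 8.7%: 7 < 8.7 is true
  years since diagnosis ≤ 8 years: 2 ≤ 8 is true
  allergy to study drug: no → false
  current smoker: no → false
  enrolling site ∈ {B, D}: A is not in the set → false
  systolic BP > 100 mmHg: 95 > 100 is false
  NOT pregnant: no → true
  BMI < 26.2: 40.2 < 26.2 is false
  systolic BP ≤ 187 mmHg: 95 ≤ 187 is true
  NOT informed consent signed: no → true
  NOT prior myocardial infarction: no → true
  NOT on anticoagulants: no → true
  systolic BP ≥ 171 mmHg: 95 ≥ 171 is false
  eGFR ≤ 13 mL/min: 108 ≤ 13 is false
  eGFR < 65 mL/min: 108 < 65 is false
  NOT current smoker: no → true
  systolic BP between 104 mmHg and 207 mmHg: 95 in [104, 207] is false
  enrolling site = C: A == C is false
  eGFR ≤ 85 mL/min: 108 ≤ 85 is false
  age ≥ 27 years: 79 ≥ 27 is true
Combine:
[1.1.1.2] true OR true = true
[1.1.1] true AND true = true
[1.1.2.1.2] false OR false = false
[1.1.2.1] false OR false = false
[1.1.2] NOT false = true
[1.1.3.2.1] true AND false = false
[1.1.3.2] NOT false = true
[1.1.3] false → true (antecedent false ⇒ implication holds) = true
[1.1] true AND true AND true = true
[1.2.1.1.2] true OR true = true
[1.2.1.1.3] true OR false = true
[1.2.1.1] true OR true OR true = true
[1.2.1.2.2] false AND true = false
[1.2.1.2.3] true → false = false
[1.2.1.2] false OR false OR false = false
[1.2.1] true → false = false
[1.2] NOT false = true
[1] true AND true = true
[2] exactly-one(false, false, true) = true
[root] true AND true = true
Overall: true → enrolled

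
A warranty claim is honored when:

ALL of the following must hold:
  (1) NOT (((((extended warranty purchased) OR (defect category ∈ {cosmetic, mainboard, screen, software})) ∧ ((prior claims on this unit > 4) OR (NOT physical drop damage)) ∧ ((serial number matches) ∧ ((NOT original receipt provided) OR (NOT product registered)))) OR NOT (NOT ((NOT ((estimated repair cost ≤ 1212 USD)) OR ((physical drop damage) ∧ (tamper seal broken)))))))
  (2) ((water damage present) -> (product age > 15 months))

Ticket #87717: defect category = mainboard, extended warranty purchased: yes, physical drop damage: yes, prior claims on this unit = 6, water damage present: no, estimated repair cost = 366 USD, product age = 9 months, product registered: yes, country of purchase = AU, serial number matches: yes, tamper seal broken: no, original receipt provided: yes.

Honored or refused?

Atomic conditions:
  extended warranty purchased: yes → true
  defect category ∈ {cosmetic, mainboard, screen, software}: mainboard is in the set → true
  prior claims on this unit > 4: 6 > 4 is true
  NOT physical drop damage: yes → false
  serial number matches: yes → true
  NOT original receipt provided: yes → false
  NOT product registered: yes → false
  estimated repair cost ≤ 1212 USD: 366 ≤ 1212 is true
  physical drop damage: yes → true
  tamper seal broken: no → false
  water damage present: no → false
  product age > 15 months: 9 > 15 is false
Combine:
[1.1.1.1] true OR true = true
[1.1.1.2] true OR false = true
[1.1.1.3.2] false OR false = false
[1.1.1.3] true AND false = false
[1.1.1] true AND true AND false = false
[1.1.2.1.1.1] NOT true = false
[1.1.2.1.1.2] true AND false = false
[1.1.2.1.1] false OR false = false
[1.1.2.1] NOT false = true
[1.1.2] NOT true = false
[1.1] false OR false = false
[1] NOT false = true
[2] false → false (antecedent false ⇒ implication holds) = true
[root] true AND true = true
Overall: true → honored

Honored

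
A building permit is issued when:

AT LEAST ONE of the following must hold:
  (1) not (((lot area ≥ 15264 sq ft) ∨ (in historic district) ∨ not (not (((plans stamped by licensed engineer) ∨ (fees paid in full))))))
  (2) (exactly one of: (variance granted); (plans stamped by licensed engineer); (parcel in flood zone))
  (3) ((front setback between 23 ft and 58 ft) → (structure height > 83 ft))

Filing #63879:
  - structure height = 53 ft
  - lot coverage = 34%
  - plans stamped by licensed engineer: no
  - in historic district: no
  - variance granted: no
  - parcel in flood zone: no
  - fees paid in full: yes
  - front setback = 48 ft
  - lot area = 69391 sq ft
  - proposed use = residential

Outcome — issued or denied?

Atomic conditions:
  lot area ≥ 15264 sq ft: 69391 ≥ 15264 is true
  in historic district: no → false
  plans stamped by licensed engineer: no → false
  fees paid in full: yes → true
  variance granted: no → false
  parcel in flood zone: no → false
  front setback between 23 ft and 58 ft: 48 in [23, 58] is true
  structure height > 83 ft: 53 > 83 is false
Combine:
[1.1.3.1.1] false OR true = true
[1.1.3.1] NOT true = false
[1.1.3] NOT false = true
[1.1] true OR false OR true = true
[1] NOT true = false
[2] exactly-one(false, false, false) = false
[3] true → false = false
[root] false OR false OR false = false
Overall: false → denied

Denied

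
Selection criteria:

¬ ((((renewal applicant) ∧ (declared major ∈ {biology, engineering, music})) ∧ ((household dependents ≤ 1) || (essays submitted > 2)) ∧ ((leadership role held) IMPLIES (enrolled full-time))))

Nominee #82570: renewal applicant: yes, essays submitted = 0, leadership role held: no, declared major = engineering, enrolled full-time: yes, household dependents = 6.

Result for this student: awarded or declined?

Atomic conditions:
  renewal applicant: yes → true
  declared major ∈ {biology, engineering, music}: engineering is in the set → true
  household dependents ≤ 1: 6 ≤ 1 is false
  essays submitted > 2: 0 > 2 is false
  leadership role held: no → false
  enrolled full-time: yes → true
Combine:
[1.1] true AND true = true
[1.2] false OR false = false
[1.3] false → true (antecedent false ⇒ implication holds) = true
[1] true AND false AND true = false
[root] NOT false = true
Overall: true → awarded

Awarded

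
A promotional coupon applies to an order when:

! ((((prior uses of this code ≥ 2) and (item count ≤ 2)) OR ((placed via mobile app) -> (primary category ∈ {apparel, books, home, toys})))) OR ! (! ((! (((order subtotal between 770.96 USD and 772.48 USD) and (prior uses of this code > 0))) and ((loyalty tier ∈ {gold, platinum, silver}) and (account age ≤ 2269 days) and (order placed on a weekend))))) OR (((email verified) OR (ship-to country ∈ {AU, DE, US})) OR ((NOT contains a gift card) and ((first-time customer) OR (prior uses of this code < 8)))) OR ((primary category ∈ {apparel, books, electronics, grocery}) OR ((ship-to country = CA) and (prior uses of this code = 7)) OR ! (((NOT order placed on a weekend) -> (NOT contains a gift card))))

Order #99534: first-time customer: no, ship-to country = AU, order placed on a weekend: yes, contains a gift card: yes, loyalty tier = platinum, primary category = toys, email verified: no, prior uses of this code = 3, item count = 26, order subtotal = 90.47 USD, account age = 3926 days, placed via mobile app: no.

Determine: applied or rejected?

Atomic conditions:
  prior uses of this code ≥ 2: 3 ≥ 2 is true
  item count ≤ 2: 26 ≤ 2 is false
  placed via mobile app: no → false
  primary category ∈ {apparel, books, home, toys}: toys is in the set → true
  order subtotal between 770.96 USD and 772.48 USD: 90.47 in [770.96, 772.48] is false
  prior uses of this code > 0: 3 > 0 is true
  loyalty tier ∈ {gold, platinum, silver}: platinum is in the set → true
  account age ≤ 2269 days: 3926 ≤ 2269 is false
  order placed on a weekend: yes → true
  email verified: no → false
  ship-to country ∈ {AU, DE, US}: AU is in the set → true
  NOT contains a gift card: yes → false
  first-time customer: no → false
  prior uses of this code < 8: 3 < 8 is true
  primary category ∈ {apparel, books, electronics, grocery}: toys is not in the set → false
  ship-to country = CA: AU == CA is false
  prior uses of this code = 7: 3 == 7 is false
  NOT order placed on a weekend: yes → false
Combine:
[1.1.1] true AND false = false
[1.1.2] false → true (antecedent false ⇒ implication holds) = true
[1.1] false OR true = true
[1] NOT true = false
[2.1.1.1.1] false AND true = false
[2.1.1.1] NOT false = true
[2.1.1.2] true AND false AND true = false
[2.1.1] true AND false = false
[2.1] NOT false = true
[2] NOT true = false
[3.1] false OR true = true
[3.2.2] false OR true = true
[3.2] false AND true = false
[3] true OR false = true
[4.2] false AND false = false
[4.3.1] false → false (antecedent false ⇒ implication holds) = true
[4.3] NOT true = false
[4] false OR false OR false = false
[root] false OR false OR true OR false = true
Overall: true → applied

Applied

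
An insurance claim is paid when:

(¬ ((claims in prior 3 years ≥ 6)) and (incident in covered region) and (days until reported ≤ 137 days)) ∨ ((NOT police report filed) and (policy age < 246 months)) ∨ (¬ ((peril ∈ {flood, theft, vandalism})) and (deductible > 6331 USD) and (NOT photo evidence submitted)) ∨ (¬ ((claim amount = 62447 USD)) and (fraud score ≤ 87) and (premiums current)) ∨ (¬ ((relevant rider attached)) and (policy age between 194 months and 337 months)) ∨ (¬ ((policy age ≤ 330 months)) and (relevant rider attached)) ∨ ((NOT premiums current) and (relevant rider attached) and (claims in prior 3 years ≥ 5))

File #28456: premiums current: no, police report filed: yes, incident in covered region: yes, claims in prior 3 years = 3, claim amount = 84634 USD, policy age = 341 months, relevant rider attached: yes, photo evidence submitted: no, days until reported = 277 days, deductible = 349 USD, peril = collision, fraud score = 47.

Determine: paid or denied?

Paid

Atomic conditions:
  claims in prior 3 years ≥ 6: 3 ≥ 6 is false
  incident in covered region: yes → true
  days until reported ≤ 137 days: 277 ≤ 137 is false
  NOT police report filed: yes → false
  policy age < 246 months: 341 < 246 is false
  peril ∈ {flood, theft, vandalism}: collision is not in the set → false
  deductible > 6331 USD: 349 > 6331 is false
  NOT photo evidence submitted: no → true
  claim amount = 62447 USD: 84634 == 62447 is false
  fraud score ≤ 87: 47 ≤ 87 is true
  premiums current: no → false
  relevant rider attached: yes → true
  policy age between 194 months and 337 months: 341 in [194, 337] is false
  policy age ≤ 330 months: 341 ≤ 330 is false
  NOT premiums current: no → true
  claims in prior 3 years ≥ 5: 3 ≥ 5 is false
Combine:
[1.1] NOT false = true
[1] true AND true AND false = false
[2] false AND false = false
[3.1] NOT false = true
[3] true AND false AND true = false
[4.1] NOT false = true
[4] true AND true AND false = false
[5.1] NOT true = false
[5] false AND false = false
[6.1] NOT false = true
[6] true AND true = true
[7] true AND true AND false = false
[root] false OR false OR false OR false OR false OR true OR false = true
Overall: true → paid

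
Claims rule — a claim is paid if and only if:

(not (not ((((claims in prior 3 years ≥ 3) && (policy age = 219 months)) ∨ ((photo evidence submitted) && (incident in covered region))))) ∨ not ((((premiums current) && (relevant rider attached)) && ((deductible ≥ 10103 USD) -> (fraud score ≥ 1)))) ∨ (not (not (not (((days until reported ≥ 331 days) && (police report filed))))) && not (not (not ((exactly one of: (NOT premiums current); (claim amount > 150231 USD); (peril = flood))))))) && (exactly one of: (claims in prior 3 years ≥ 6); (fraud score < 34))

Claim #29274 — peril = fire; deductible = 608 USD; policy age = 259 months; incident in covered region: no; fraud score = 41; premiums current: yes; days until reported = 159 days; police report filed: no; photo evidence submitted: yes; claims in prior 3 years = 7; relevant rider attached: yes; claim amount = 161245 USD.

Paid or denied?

Atomic conditions:
  claims in prior 3 years ≥ 3: 7 ≥ 3 is true
  policy age = 219 months: 259 == 219 is false
  photo evidence submitted: yes → true
  incident in covered region: no → false
  premiums current: yes → true
  relevant rider attached: yes → true
  deductible ≥ 10103 USD: 608 ≥ 10103 is false
  fraud score ≥ 1: 41 ≥ 1 is true
  days until reported ≥ 331 days: 159 ≥ 331 is false
  police report filed: no → false
  NOT premiums current: yes → false
  claim amount > 150231 USD: 161245 > 150231 is true
  peril = flood: fire == flood is false
  claims in prior 3 years ≥ 6: 7 ≥ 6 is true
  fraud score < 34: 41 < 34 is false
Combine:
[1.1.1.1.1] true AND false = false
[1.1.1.1.2] true AND false = false
[1.1.1.1] false OR false = false
[1.1.1] NOT false = true
[1.1] NOT true = false
[1.2.1.1] true AND true = true
[1.2.1.2] false → true (antecedent false ⇒ implication holds) = true
[1.2.1] true AND true = true
[1.2] NOT true = false
[1.3.1.1.1.1] false AND false = false
[1.3.1.1.1] NOT false = true
[1.3.1.1] NOT true = false
[1.3.1] NOT false = true
[1.3.2.1.1.1] exactly-one(false, true, false) = true
[1.3.2.1.1] NOT true = false
[1.3.2.1] NOT false = true
[1.3.2] NOT true = false
[1.3] true AND false = false
[1] false OR false OR false = false
[2] exactly-one(true, false) = true
[root] false AND true = false
Overall: false → denied

Denied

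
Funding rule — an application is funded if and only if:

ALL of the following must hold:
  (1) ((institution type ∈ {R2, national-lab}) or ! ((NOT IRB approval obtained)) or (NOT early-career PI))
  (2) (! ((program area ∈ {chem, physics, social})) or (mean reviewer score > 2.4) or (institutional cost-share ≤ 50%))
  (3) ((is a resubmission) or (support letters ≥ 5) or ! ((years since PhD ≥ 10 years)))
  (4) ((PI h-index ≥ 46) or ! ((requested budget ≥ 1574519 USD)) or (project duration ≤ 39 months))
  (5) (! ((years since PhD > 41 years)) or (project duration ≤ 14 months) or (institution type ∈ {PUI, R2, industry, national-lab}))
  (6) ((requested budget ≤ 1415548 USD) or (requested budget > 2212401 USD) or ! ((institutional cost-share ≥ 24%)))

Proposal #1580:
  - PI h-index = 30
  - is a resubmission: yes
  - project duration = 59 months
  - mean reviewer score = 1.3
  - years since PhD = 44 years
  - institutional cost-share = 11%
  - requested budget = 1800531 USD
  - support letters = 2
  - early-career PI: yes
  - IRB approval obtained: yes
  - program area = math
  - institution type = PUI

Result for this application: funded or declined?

Atomic conditions:
  institution type ∈ {R2, national-lab}: PUI is not in the set → false
  NOT IRB approval obtained: yes → false
  NOT early-career PI: yes → false
  program area ∈ {chem, physics, social}: math is not in the set → false
  mean reviewer score > 2.4: 1.3 > 2.4 is false
  institutional cost-share ≤ 50%: 11 ≤ 50 is true
  is a resubmission: yes → true
  support letters ≥ 5: 2 ≥ 5 is false
  years since PhD ≥ 10 years: 44 ≥ 10 is true
  PI h-index ≥ 46: 30 ≥ 46 is false
  requested budget ≥ 1574519 USD: 1800531 ≥ 1574519 is true
  project duration ≤ 39 months: 59 ≤ 39 is false
  years since PhD > 41 years: 44 > 41 is true
  project duration ≤ 14 months: 59 ≤ 14 is false
  institution type ∈ {PUI, R2, industry, national-lab}: PUI is in the set → true
  requested budget ≤ 1415548 USD: 1800531 ≤ 1415548 is false
  requested budget > 2212401 USD: 1800531 > 2212401 is false
  institutional cost-share ≥ 24%: 11 ≥ 24 is false
Combine:
[1.2] NOT false = true
[1] false OR true OR false = true
[2.1] NOT false = true
[2] true OR false OR true = true
[3.3] NOT true = false
[3] true OR false OR false = true
[4.2] NOT true = false
[4] false OR false OR false = false
[5.1] NOT true = false
[5] false OR false OR true = true
[6.3] NOT false = true
[6] false OR false OR true = true
[root] true AND true AND true AND false AND true AND true = false
Overall: false → declined

Declined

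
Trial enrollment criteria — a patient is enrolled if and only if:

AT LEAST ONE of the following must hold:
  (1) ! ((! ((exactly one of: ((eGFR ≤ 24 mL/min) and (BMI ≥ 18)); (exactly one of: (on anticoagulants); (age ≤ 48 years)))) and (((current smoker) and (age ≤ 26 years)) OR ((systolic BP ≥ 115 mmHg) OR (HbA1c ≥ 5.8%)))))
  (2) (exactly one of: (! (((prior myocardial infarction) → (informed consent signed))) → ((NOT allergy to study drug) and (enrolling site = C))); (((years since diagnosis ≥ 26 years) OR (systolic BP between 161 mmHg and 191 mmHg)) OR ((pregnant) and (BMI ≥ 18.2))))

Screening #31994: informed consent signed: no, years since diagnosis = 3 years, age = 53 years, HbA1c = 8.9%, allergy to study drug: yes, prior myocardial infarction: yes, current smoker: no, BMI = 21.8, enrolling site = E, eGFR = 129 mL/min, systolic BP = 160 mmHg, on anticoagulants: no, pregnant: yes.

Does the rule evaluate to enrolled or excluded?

Enrolled

Atomic conditions:
  eGFR ≤ 24 mL/min: 129 ≤ 24 is false
  BMI ≥ 18: 21.8 ≥ 18 is true
  on anticoagulants: no → false
  age ≤ 48 years: 53 ≤ 48 is false
  current smoker: no → false
  age ≤ 26 years: 53 ≤ 26 is false
  systolic BP ≥ 115 mmHg: 160 ≥ 115 is true
  HbA1c ≥ 5.8%: 8.9 ≥ 5.8 is true
  prior myocardial infarction: yes → true
  informed consent signed: no → false
  NOT allergy to study drug: yes → false
  enrolling site = C: E == C is false
  years since diagnosis ≥ 26 years: 3 ≥ 26 is false
  systolic BP between 161 mmHg and 191 mmHg: 160 in [161, 191] is false
  pregnant: yes → true
  BMI ≥ 18.2: 21.8 ≥ 18.2 is true
Combine:
[1.1.1.1.1] false AND true = false
[1.1.1.1.2] exactly-one(false, false) = false
[1.1.1.1] exactly-one(false, false) = false
[1.1.1] NOT false = true
[1.1.2.1] false AND false = false
[1.1.2.2] true OR true = true
[1.1.2] false OR true = true
[1.1] true AND true = true
[1] NOT true = false
[2.1.1.1] true → false = false
[2.1.1] NOT false = true
[2.1.2] false AND false = false
[2.1] true → false = false
[2.2.1] false OR false = false
[2.2.2] true AND true = true
[2.2] false OR true = true
[2] exactly-one(false, true) = true
[root] false OR true = true
Overall: true → enrolled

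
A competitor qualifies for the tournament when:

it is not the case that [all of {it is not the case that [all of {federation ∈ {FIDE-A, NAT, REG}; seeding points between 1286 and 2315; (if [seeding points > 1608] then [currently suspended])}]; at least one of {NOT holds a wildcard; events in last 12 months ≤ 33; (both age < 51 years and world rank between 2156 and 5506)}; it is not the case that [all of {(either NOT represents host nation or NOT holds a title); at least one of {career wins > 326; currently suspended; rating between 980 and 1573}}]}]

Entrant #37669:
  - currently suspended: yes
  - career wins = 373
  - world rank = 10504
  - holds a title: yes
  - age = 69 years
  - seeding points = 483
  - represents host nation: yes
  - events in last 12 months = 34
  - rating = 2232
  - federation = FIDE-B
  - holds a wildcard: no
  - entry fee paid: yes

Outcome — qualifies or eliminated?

Atomic conditions:
  federation ∈ {FIDE-A, NAT, REG}: FIDE-B is not in the set → false
  seeding points between 1286 and 2315: 483 in [1286, 2315] is false
  seeding points > 1608: 483 > 1608 is false
  currently suspended: yes → true
  NOT holds a wildcard: no → true
  events in last 12 months ≤ 33: 34 ≤ 33 is false
  age < 51 years: 69 < 51 is false
  world rank between 2156 and 5506: 10504 in [2156, 5506] is false
  NOT represents host nation: yes → false
  NOT holds a title: yes → false
  career wins > 326: 373 > 326 is true
  rating between 980 and 1573: 2232 in [980, 1573] is false
Combine:
[1.1.1.3] false → true (antecedent false ⇒ implication holds) = true
[1.1.1] false AND false AND true = false
[1.1] NOT false = true
[1.2.3] false AND false = false
[1.2] true OR false OR false = true
[1.3.1.1] false OR false = false
[1.3.1.2] true OR true OR false = true
[1.3.1] false AND true = false
[1.3] NOT false = true
[1] true AND true AND true = true
[root] NOT true = false
Overall: false → eliminated

Eliminated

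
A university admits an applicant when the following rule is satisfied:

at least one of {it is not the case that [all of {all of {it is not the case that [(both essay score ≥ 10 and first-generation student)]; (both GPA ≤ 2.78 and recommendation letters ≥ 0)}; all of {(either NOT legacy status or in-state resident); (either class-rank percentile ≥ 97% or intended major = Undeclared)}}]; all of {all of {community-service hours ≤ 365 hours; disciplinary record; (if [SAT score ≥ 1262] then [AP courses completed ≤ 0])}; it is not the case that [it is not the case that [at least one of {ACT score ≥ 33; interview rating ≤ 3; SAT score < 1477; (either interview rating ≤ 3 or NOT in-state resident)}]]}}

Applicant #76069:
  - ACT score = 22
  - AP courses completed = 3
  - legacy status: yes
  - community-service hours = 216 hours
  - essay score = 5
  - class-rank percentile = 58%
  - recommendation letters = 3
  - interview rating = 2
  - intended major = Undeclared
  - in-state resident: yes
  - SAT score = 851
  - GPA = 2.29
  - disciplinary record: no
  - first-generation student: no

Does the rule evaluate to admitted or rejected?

Rejected

Atomic conditions:
  essay score ≥ 10: 5 ≥ 10 is false
  first-generation student: no → false
  GPA ≤ 2.78: 2.29 ≤ 2.78 is true
  recommendation letters ≥ 0: 3 ≥ 0 is true
  NOT legacy status: yes → false
  in-state resident: yes → true
  class-rank percentile ≥ 97%: 58 ≥ 97 is false
  intended major = Undeclared: Undeclared == Undeclared is true
  community-service hours ≤ 365 hours: 216 ≤ 365 is true
  disciplinary record: no → false
  SAT score ≥ 1262: 851 ≥ 1262 is false
  AP courses completed ≤ 0: 3 ≤ 0 is false
  ACT score ≥ 33: 22 ≥ 33 is false
  interview rating ≤ 3: 2 ≤ 3 is true
  SAT score < 1477: 851 < 1477 is true
  NOT in-state resident: yes → false
Combine:
[1.1.1.1.1] false AND false = false
[1.1.1.1] NOT false = true
[1.1.1.2] true AND true = true
[1.1.1] true AND true = true
[1.1.2.1] false OR true = true
[1.1.2.2] false OR true = true
[1.1.2] true AND true = true
[1.1] true AND true = true
[1] NOT true = false
[2.1.3] false → false (antecedent false ⇒ implication holds) = true
[2.1] true AND false AND true = false
[2.2.1.1.4] true OR false = true
[2.2.1.1] false OR true OR true OR true = true
[2.2.1] NOT true = false
[2.2] NOT false = true
[2] false AND true = false
[root] false OR false = false
Overall: false → rejected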